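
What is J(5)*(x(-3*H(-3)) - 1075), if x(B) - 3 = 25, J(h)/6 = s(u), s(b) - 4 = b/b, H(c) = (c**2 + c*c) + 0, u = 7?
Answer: -31410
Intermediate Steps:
H(c) = 2*c**2 (H(c) = (c**2 + c**2) + 0 = 2*c**2 + 0 = 2*c**2)
s(b) = 5 (s(b) = 4 + b/b = 4 + 1 = 5)
J(h) = 30 (J(h) = 6*5 = 30)
x(B) = 28 (x(B) = 3 + 25 = 28)
J(5)*(x(-3*H(-3)) - 1075) = 30*(28 - 1075) = 30*(-1047) = -31410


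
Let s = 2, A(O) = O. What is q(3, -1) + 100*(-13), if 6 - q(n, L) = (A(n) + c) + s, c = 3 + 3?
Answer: -1305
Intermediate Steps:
c = 6
q(n, L) = -2 - n (q(n, L) = 6 - ((n + 6) + 2) = 6 - ((6 + n) + 2) = 6 - (8 + n) = 6 + (-8 - n) = -2 - n)
q(3, -1) + 100*(-13) = (-2 - 1*3) + 100*(-13) = (-2 - 3) - 1300 = -5 - 1300 = -1305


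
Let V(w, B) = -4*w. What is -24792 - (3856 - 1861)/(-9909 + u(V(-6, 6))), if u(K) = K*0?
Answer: -81887311/3303 ≈ -24792.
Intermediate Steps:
u(K) = 0
-24792 - (3856 - 1861)/(-9909 + u(V(-6, 6))) = -24792 - (3856 - 1861)/(-9909 + 0) = -24792 - 1995/(-9909) = -24792 - 1995*(-1)/9909 = -24792 - 1*(-665/3303) = -24792 + 665/3303 = -81887311/3303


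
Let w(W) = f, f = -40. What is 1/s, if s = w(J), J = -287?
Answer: -1/40 ≈ -0.025000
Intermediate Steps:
w(W) = -40
s = -40
1/s = 1/(-40) = -1/40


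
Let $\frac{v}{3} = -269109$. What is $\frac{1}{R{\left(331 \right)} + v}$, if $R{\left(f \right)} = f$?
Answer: $- \frac{1}{806996} \approx -1.2392 \cdot 10^{-6}$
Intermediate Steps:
$v = -807327$ ($v = 3 \left(-269109\right) = -807327$)
$\frac{1}{R{\left(331 \right)} + v} = \frac{1}{331 - 807327} = \frac{1}{-806996} = - \frac{1}{806996}$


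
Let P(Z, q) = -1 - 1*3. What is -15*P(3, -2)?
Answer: 60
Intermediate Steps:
P(Z, q) = -4 (P(Z, q) = -1 - 3 = -4)
-15*P(3, -2) = -15*(-4) = 60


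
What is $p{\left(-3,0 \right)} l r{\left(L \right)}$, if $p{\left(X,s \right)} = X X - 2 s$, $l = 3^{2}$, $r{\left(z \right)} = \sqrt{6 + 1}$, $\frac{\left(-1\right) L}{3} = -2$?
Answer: $81 \sqrt{7} \approx 214.31$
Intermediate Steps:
$L = 6$ ($L = \left(-3\right) \left(-2\right) = 6$)
$r{\left(z \right)} = \sqrt{7}$
$l = 9$
$p{\left(X,s \right)} = X^{2} - 2 s$
$p{\left(-3,0 \right)} l r{\left(L \right)} = \left(\left(-3\right)^{2} - 0\right) 9 \sqrt{7} = \left(9 + 0\right) 9 \sqrt{7} = 9 \cdot 9 \sqrt{7} = 81 \sqrt{7}$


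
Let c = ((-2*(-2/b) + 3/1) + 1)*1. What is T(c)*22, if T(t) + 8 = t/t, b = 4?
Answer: -154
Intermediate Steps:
c = 5 (c = ((-2/(4/(-2)) + 3/1) + 1)*1 = ((-2/(4*(-½)) + 3*1) + 1)*1 = ((-2/(-2) + 3) + 1)*1 = ((-2*(-½) + 3) + 1)*1 = ((1 + 3) + 1)*1 = (4 + 1)*1 = 5*1 = 5)
T(t) = -7 (T(t) = -8 + t/t = -8 + 1 = -7)
T(c)*22 = -7*22 = -154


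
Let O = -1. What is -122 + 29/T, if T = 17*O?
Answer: -2103/17 ≈ -123.71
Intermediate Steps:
T = -17 (T = 17*(-1) = -17)
-122 + 29/T = -122 + 29/(-17) = -122 + 29*(-1/17) = -122 - 29/17 = -2103/17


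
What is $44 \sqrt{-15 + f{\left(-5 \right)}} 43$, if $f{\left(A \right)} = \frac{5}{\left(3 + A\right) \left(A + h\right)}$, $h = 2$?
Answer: $\frac{946 i \sqrt{510}}{3} \approx 7121.2 i$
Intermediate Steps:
$f{\left(A \right)} = \frac{5}{\left(2 + A\right) \left(3 + A\right)}$ ($f{\left(A \right)} = \frac{5}{\left(3 + A\right) \left(A + 2\right)} = \frac{5}{\left(3 + A\right) \left(2 + A\right)} = \frac{5}{\left(2 + A\right) \left(3 + A\right)}$)
$44 \sqrt{-15 + f{\left(-5 \right)}} 43 = 44 \sqrt{-15 + \frac{5}{6 + \left(-5\right)^{2} + 5 \left(-5\right)}} 43 = 44 \sqrt{-15 + \frac{5}{6 + 25 - 25}} \cdot 43 = 44 \sqrt{-15 + \frac{5}{6}} \cdot 43 = 44 \sqrt{- \frac{85}{6}} \cdot 43 = 44 \frac{i \sqrt{510}}{6} \cdot 43 = \frac{22 i \sqrt{510}}{3} \cdot 43 = \frac{946 i \sqrt{510}}{3}$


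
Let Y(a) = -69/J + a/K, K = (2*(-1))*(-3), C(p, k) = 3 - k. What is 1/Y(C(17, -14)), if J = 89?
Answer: 534/1099 ≈ 0.48590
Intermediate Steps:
K = 6 (K = -2*(-3) = 6)
Y(a) = -69/89 + a/6
1/Y(C(17, -14)) = 1/(-69/89 + (3 - 1*(-14))/6) = 1/(-69/89 + (3 + 14)/6) = 1/(-69/89 + (⅙)*17) = 1/(-69/89 + 17/6) = 1/(1099/534) = 534/1099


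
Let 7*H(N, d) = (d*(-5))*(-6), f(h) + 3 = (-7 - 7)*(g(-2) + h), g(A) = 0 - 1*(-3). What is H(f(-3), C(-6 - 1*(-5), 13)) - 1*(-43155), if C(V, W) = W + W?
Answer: 302865/7 ≈ 43266.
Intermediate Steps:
g(A) = 3 (g(A) = 0 + 3 = 3)
C(V, W) = 2*W
f(h) = -45 - 14*h (f(h) = -3 + (-7 - 7)*(3 + h) = -3 - 14*(3 + h) = -3 + (-42 - 14*h) = -45 - 14*h)
H(N, d) = 30*d/7 (H(N, d) = ((d*(-5))*(-6))/7 = (-5*d*(-6))/7 = (30*d)/7 = 30*d/7)
H(f(-3), C(-6 - 1*(-5), 13)) - 1*(-43155) = 30*(2*13)/7 - 1*(-43155) = (30/7)*26 + 43155 = 780/7 + 43155 = 302865/7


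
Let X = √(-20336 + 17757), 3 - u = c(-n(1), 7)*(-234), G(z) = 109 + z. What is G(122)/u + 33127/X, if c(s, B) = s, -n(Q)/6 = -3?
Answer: -77/1403 - 33127*I*√2579/2579 ≈ -0.054882 - 652.31*I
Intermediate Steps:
n(Q) = 18 (n(Q) = -6*(-3) = 18)
u = -4209 (u = 3 - (-1*18)*(-234) = 3 - (-18)*(-234) = 3 - 1*4212 = 3 - 4212 = -4209)
X = I*√2579 (X = √(-2579) = I*√2579 ≈ 50.784*I)
G(122)/u + 33127/X = (109 + 122)/(-4209) + 33127/((I*√2579)) = 231*(-1/4209) + 33127*(-I*√2579/2579) = -77/1403 - 33127*I*√2579/2579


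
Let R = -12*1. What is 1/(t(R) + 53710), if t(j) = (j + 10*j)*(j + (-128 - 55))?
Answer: 1/79450 ≈ 1.2587e-5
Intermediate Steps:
R = -12
t(j) = 11*j*(-183 + j) (t(j) = (11*j)*(j - 183) = (11*j)*(-183 + j) = 11*j*(-183 + j))
1/(t(R) + 53710) = 1/(11*(-12)*(-183 - 12) + 53710) = 1/(11*(-12)*(-195) + 53710) = 1/(25740 + 53710) = 1/79450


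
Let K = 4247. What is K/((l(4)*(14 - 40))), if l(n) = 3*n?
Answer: -4247/312 ≈ -13.612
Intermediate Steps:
K/((l(4)*(14 - 40))) = 4247/(((3*4)*(14 - 40))) = 4247/((12*(-26))) = 4247/(-312) = 4247*(-1/312) = -4247/312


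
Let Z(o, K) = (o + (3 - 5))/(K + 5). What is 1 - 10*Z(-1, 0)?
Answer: 7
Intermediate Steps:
Z(o, K) = (-2 + o)/(5 + K) (Z(o, K) = (o - 2)/(5 + K) = (-2 + o)/(5 + K))
1 - 10*Z(-1, 0) = 1 - 10*(-2 - 1)/(5 + 0) = 1 - 10*(-3)/5 = 1 - 2*(-3) = 1 - 10*(-⅗) = 1 + 6 = 7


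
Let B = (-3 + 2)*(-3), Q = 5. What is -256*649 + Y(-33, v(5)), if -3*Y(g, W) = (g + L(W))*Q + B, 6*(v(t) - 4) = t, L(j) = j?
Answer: -2989765/18 ≈ -1.6610e+5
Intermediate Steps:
v(t) = 4 + t/6
B = 3 (B = -1*(-3) = 3)
Y(g, W) = -1 - 5*W/3 - 5*g/3 (Y(g, W) = -((g + W)*5 + 3)/3 = -((W + g)*5 + 3)/3 = -((5*W + 5*g) + 3)/3 = -(3 + 5*W + 5*g)/3 = -1 - 5*W/3 - 5*g/3)
-256*649 + Y(-33, v(5)) = -256*649 + (-1 - 5*(4 + (⅙)*5)/3 - 5/3*(-33)) = -166144 + (-1 - 5*(4 + ⅚)/3 + 55) = -166144 + (-1 - 5/3*29/6 + 55) = -166144 + (-1 - 145/18 + 55) = -166144 + 827/18 = -2989765/18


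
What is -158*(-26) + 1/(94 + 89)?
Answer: 751765/183 ≈ 4108.0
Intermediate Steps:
-158*(-26) + 1/(94 + 89) = 4108 + 1/183 = 751765/183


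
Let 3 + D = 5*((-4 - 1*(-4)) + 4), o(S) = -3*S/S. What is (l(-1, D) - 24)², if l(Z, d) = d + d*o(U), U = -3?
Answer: 3364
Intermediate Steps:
o(S) = -3 (o(S) = -3*1 = -3)
D = 17 (D = -3 + 5*((-4 - 1*(-4)) + 4) = -3 + 5*((-4 + 4) + 4) = -3 + 5*(0 + 4) = -3 + 5*4 = -3 + 20 = 17)
l(Z, d) = -2*d (l(Z, d) = d + d*(-3) = d - 3*d = -2*d)
(l(-1, D) - 24)² = (-2*17 - 24)² = (-34 - 24)² = (-58)² = 3364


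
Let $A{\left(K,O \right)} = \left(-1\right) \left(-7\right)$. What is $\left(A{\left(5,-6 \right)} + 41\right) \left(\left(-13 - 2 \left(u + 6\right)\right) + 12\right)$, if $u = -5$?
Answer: $-144$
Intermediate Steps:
$A{\left(K,O \right)} = 7$
$\left(A{\left(5,-6 \right)} + 41\right) \left(\left(-13 - 2 \left(u + 6\right)\right) + 12\right) = \left(7 + 41\right) \left(\left(-13 - 2 \left(-5 + 6\right)\right) + 12\right) = 48 \left(\left(-13 - 2\right) + 12\right) = 48 \left(-15 + 12\right) = 48 \left(-3\right) = -144$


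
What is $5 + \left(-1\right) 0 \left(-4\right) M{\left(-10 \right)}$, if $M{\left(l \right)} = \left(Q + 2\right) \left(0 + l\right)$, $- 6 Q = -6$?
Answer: $5$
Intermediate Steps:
$Q = 1$ ($Q = \left(- \frac{1}{6}\right) \left(-6\right) = 1$)
$M{\left(l \right)} = 3 l$ ($M{\left(l \right)} = \left(1 + 2\right) \left(0 + l\right) = 3 l$)
$5 + \left(-1\right) 0 \left(-4\right) M{\left(-10 \right)} = 5 + \left(-1\right) 0 \left(-4\right) 3 \left(-10\right) = 5 + 0 \left(-4\right) \left(-30\right) = 5 + 0 \left(-30\right) = 5 + 0 = 5$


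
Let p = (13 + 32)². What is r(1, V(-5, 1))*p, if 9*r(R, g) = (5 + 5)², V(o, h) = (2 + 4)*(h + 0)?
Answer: 22500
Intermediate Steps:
V(o, h) = 6*h
r(R, g) = 100/9 (r(R, g) = (5 + 5)²/9 = (⅑)*10² = (⅑)*100 = 100/9)
p = 2025 (p = 45² = 2025)
r(1, V(-5, 1))*p = (100/9)*2025 = 22500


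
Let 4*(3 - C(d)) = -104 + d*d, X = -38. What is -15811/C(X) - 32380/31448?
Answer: 60809271/1305092 ≈ 46.594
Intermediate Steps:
C(d) = 29 - d**2/4 (C(d) = 3 - (-104 + d*d)/4 = 3 - (-104 + d**2)/4 = 3 + (26 - d**2/4) = 29 - d**2/4)
-15811/C(X) - 32380/31448 = -15811/(29 - 1/4*(-38)**2) - 32380/31448 = -15811/(29 - 1/4*1444) - 32380*1/31448 = -15811/(29 - 361) - 8095/7862 = -15811/(-332) - 8095/7862 = -15811*(-1/332) - 8095/7862 = 15811/332 - 8095/7862 = 60809271/1305092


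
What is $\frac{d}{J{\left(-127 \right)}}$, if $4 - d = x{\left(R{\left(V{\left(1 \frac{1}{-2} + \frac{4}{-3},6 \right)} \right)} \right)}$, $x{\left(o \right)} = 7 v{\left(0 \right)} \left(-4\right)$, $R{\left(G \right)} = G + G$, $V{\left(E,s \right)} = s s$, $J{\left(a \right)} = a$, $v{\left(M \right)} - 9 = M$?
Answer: $- \frac{256}{127} \approx -2.0157$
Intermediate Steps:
$v{\left(M \right)} = 9 + M$
$V{\left(E,s \right)} = s^{2}$
$R{\left(G \right)} = 2 G$
$x{\left(o \right)} = -252$ ($x{\left(o \right)} = 7 \left(9 + 0\right) \left(-4\right) = 7 \cdot 9 \left(-4\right) = 63 \left(-4\right) = -252$)
$d = 256$ ($d = 4 - -252 = 4 + 252 = 256$)
$\frac{d}{J{\left(-127 \right)}} = \frac{256}{-127} = 256 \left(- \frac{1}{127}\right) = - \frac{256}{127}$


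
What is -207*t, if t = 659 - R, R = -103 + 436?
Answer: -67482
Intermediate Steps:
R = 333
t = 326 (t = 659 - 1*333 = 659 - 333 = 326)
-207*t = -207*326 = -67482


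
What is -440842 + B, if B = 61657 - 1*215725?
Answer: -594910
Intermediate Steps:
B = -154068 (B = 61657 - 215725 = -154068)
-440842 + B = -440842 - 154068 = -594910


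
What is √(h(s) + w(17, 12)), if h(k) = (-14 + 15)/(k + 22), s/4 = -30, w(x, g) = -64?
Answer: 3*I*√1394/14 ≈ 8.0006*I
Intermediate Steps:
s = -120 (s = 4*(-30) = -120)
h(k) = 1/(22 + k)
√(h(s) + w(17, 12)) = √(1/(22 - 120) - 64) = √(1/(-98) - 64) = √(-1/98 - 64) = √(-6273/98) = 3*I*√1394/14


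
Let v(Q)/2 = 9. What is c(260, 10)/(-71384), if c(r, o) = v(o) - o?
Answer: -1/8923 ≈ -0.00011207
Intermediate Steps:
v(Q) = 18 (v(Q) = 2*9 = 18)
c(r, o) = 18 - o
c(260, 10)/(-71384) = (18 - 1*10)/(-71384) = (18 - 10)*(-1/71384) = 8*(-1/71384) = -1/8923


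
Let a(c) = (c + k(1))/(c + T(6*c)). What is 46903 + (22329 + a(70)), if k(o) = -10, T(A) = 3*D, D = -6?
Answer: 900031/13 ≈ 69233.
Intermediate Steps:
T(A) = -18 (T(A) = 3*(-6) = -18)
a(c) = (-10 + c)/(-18 + c) (a(c) = (c - 10)/(c - 18) = (-10 + c)/(-18 + c))
46903 + (22329 + a(70)) = 46903 + (22329 + (-10 + 70)/(-18 + 70)) = 46903 + (22329 + 60/52) = 46903 + (22329 + (1/52)*60) = 46903 + (22329 + 15/13) = 46903 + 290292/13 = 900031/13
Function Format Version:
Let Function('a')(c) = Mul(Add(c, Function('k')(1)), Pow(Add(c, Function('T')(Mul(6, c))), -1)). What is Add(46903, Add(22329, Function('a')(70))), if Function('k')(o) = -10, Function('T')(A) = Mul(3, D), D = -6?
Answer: Rational(900031, 13) ≈ 69233.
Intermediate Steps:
Function('T')(A) = -18 (Function('T')(A) = Mul(3, -6) = -18)
Function('a')(c) = Mul(Pow(Add(-18, c), -1), Add(-10, c)) (Function('a')(c) = Mul(Add(c, -10), Pow(Add(c, -18), -1)) = Mul(Add(-10, c), Pow(Add(-18, c), -1)) = Mul(Pow(Add(-18, c), -1), Add(-10, c)))
Add(46903, Add(22329, Function('a')(70))) = Add(46903, Add(22329, Mul(Pow(Add(-18, 70), -1), Add(-10, 70)))) = Add(46903, Add(22329, Mul(Pow(52, -1), 60))) = Add(46903, Add(22329, Mul(Rational(1, 52), 60))) = Add(46903, Add(22329, Rational(15, 13))) = Add(46903, Rational(290292, 13)) = Rational(900031, 13)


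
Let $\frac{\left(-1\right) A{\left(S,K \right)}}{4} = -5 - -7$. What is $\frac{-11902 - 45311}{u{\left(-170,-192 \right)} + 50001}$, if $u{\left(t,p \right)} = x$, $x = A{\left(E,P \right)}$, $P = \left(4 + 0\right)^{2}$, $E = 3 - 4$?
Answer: $- \frac{57213}{49993} \approx -1.1444$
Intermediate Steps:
$E = -1$
$P = 16$ ($P = 4^{2} = 16$)
$A{\left(S,K \right)} = -8$ ($A{\left(S,K \right)} = - 4 \left(-5 - -7\right) = - 4 \left(-5 + 7\right) = \left(-4\right) 2 = -8$)
$x = -8$
$u{\left(t,p \right)} = -8$
$\frac{-11902 - 45311}{u{\left(-170,-192 \right)} + 50001} = \frac{-11902 - 45311}{-8 + 50001} = - \frac{57213}{49993}$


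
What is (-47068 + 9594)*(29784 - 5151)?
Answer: -923097042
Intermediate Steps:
(-47068 + 9594)*(29784 - 5151) = -37474*24633 = -923097042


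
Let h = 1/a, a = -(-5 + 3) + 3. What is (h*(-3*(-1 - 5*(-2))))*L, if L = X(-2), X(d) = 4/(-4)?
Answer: 27/5 ≈ 5.4000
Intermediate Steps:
X(d) = -1 (X(d) = 4*(-¼) = -1)
L = -1
a = 5 (a = -1*(-2) + 3 = 2 + 3 = 5)
h = ⅕ (h = 1/5 = ⅕ ≈ 0.20000)
(h*(-3*(-1 - 5*(-2))))*L = ((-3*(-1 - 5*(-2)))/5)*(-1) = ((-3*(-1 + 10))/5)*(-1) = ((-3*9)/5)*(-1) = ((⅕)*(-27))*(-1) = -27/5*(-1) = 27/5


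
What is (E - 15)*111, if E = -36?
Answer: -5661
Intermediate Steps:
(E - 15)*111 = (-36 - 15)*111 = -51*111 = -5661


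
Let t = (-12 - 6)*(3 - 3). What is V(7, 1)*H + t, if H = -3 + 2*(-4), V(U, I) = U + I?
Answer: -88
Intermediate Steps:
V(U, I) = I + U
H = -11 (H = -3 - 8 = -11)
t = 0 (t = -18*0 = 0)
V(7, 1)*H + t = (1 + 7)*(-11) + 0 = 8*(-11) + 0 = -88 + 0 = -88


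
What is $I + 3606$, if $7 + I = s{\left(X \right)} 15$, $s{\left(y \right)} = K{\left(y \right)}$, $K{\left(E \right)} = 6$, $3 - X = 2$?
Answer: $3689$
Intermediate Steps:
$X = 1$ ($X = 3 - 2 = 1$)
$s{\left(y \right)} = 6$
$I = 83$ ($I = -7 + 6 \cdot 15 = -7 + 90 = 83$)
$I + 3606 = 83 + 3606 = 3689$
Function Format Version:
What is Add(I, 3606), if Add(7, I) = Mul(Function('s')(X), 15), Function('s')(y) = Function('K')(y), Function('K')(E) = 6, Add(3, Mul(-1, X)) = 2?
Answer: 3689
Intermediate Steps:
X = 1 (X = Add(3, Mul(-1, 2)) = Add(3, -2) = 1)
Function('s')(y) = 6
I = 83 (I = Add(-7, Mul(6, 15)) = Add(-7, 90) = 83)
Add(I, 3606) = Add(83, 3606) = 3689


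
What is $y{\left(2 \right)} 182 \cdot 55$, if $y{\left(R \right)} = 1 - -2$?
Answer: $30030$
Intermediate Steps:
$y{\left(R \right)} = 3$ ($y{\left(R \right)} = 1 + 2 = 3$)
$y{\left(2 \right)} 182 \cdot 55 = 3 \cdot 182 \cdot 55 = 546 \cdot 55 = 30030$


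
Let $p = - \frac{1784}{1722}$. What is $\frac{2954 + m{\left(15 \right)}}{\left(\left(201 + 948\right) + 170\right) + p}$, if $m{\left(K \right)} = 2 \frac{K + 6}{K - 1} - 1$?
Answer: $\frac{2545116}{1134767} \approx 2.2429$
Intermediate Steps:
$p = - \frac{892}{861}$ ($p = \left(-1784\right) \frac{1}{1722} = - \frac{892}{861} \approx -1.036$)
$m{\left(K \right)} = -1 + \frac{2 \left(6 + K\right)}{-1 + K}$ ($m{\left(K \right)} = 2 \frac{6 + K}{-1 + K} - 1 = \frac{2 \left(6 + K\right)}{-1 + K} - 1 = -1 + \frac{2 \left(6 + K\right)}{-1 + K}$)
$\frac{2954 + m{\left(15 \right)}}{\left(\left(201 + 948\right) + 170\right) + p} = \frac{2954 + \frac{13 + 15}{-1 + 15}}{\left(\left(201 + 948\right) + 170\right) - \frac{892}{861}} = \frac{2954 + \frac{1}{14} \cdot 28}{\left(1149 + 170\right) - \frac{892}{861}} = \frac{2954 + \frac{1}{14} \cdot 28}{1319 - \frac{892}{861}} = \frac{2954 + 2}{\frac{1134767}{861}} = 2956 \cdot \frac{861}{1134767} = \frac{2545116}{1134767}$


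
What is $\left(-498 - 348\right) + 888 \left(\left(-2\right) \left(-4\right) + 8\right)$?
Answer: $13362$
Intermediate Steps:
$\left(-498 - 348\right) + 888 \left(\left(-2\right) \left(-4\right) + 8\right) = -846 + 888 \left(8 + 8\right) = -846 + 888 \cdot 16 = -846 + 14208 = 13362$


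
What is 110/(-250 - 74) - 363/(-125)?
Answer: 51931/20250 ≈ 2.5645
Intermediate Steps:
110/(-250 - 74) - 363/(-125) = 110/(-324) - 363*(-1/125) = 110*(-1/324) + 363/125 = -55/162 + 363/125 = 51931/20250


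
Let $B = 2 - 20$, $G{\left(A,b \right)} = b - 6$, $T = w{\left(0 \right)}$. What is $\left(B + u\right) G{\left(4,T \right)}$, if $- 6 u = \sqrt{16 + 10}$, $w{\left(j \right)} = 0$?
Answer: $108 + \sqrt{26} \approx 113.1$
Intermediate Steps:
$T = 0$
$G{\left(A,b \right)} = -6 + b$ ($G{\left(A,b \right)} = b - 6 = -6 + b$)
$B = -18$ ($B = 2 - 20 = -18$)
$u = - \frac{\sqrt{26}}{6}$ ($u = - \frac{\sqrt{16 + 10}}{6} = - \frac{\sqrt{26}}{6} \approx -0.84984$)
$\left(B + u\right) G{\left(4,T \right)} = \left(-18 - \frac{\sqrt{26}}{6}\right) \left(-6 + 0\right) = \left(-18 - \frac{\sqrt{26}}{6}\right) \left(-6\right) = 108 + \sqrt{26}$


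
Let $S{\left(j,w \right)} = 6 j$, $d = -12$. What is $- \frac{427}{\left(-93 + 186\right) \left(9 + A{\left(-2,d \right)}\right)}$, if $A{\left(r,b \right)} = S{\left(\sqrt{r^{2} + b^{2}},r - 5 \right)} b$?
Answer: $\frac{61}{1132461} + \frac{976 \sqrt{37}}{1132461} \approx 0.0052962$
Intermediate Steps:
$A{\left(r,b \right)} = 6 b \sqrt{b^{2} + r^{2}}$ ($A{\left(r,b \right)} = 6 \sqrt{r^{2} + b^{2}} b = 6 \sqrt{b^{2} + r^{2}} b = 6 b \sqrt{b^{2} + r^{2}}$)
$- \frac{427}{\left(-93 + 186\right) \left(9 + A{\left(-2,d \right)}\right)} = - \frac{427}{\left(-93 + 186\right) \left(9 + 6 \left(-12\right) \sqrt{\left(-12\right)^{2} + \left(-2\right)^{2}}\right)} = - \frac{427}{93 \left(9 + 6 \left(-12\right) \sqrt{144 + 4}\right)} = - \frac{427}{93 \left(9 + 6 \left(-12\right) \sqrt{148}\right)} = - \frac{427}{93 \left(9 + 6 \left(-12\right) 2 \sqrt{37}\right)} = - \frac{427}{93 \left(9 - 144 \sqrt{37}\right)} = - \frac{427}{837 - 13392 \sqrt{37}}$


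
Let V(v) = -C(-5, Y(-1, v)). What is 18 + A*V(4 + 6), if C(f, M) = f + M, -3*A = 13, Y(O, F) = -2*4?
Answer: -115/3 ≈ -38.333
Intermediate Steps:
Y(O, F) = -8
A = -13/3 (A = -1/3*13 = -13/3 ≈ -4.3333)
C(f, M) = M + f
V(v) = 13 (V(v) = -(-8 - 5) = -1*(-13) = 13)
18 + A*V(4 + 6) = 18 - 13/3*13 = 18 - 169/3 = -115/3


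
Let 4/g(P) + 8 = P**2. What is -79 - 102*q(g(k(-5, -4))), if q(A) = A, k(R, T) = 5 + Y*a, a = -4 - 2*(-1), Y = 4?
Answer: -487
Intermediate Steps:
a = -2 (a = -4 + 2 = -2)
k(R, T) = -3 (k(R, T) = 5 + 4*(-2) = 5 - 8 = -3)
g(P) = 4/(-8 + P**2)
-79 - 102*q(g(k(-5, -4))) = -79 - 408/(-8 + (-3)**2) = -79 - 408/(-8 + 9) = -79 - 408/1 = -79 - 408 = -487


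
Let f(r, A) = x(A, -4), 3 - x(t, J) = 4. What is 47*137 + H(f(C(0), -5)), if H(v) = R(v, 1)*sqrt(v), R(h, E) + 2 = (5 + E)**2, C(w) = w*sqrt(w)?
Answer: 6439 + 34*I ≈ 6439.0 + 34.0*I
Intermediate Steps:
C(w) = w**(3/2)
x(t, J) = -1 (x(t, J) = 3 - 1*4 = 3 - 4 = -1)
f(r, A) = -1
R(h, E) = -2 + (5 + E)**2
H(v) = 34*sqrt(v) (H(v) = (-2 + (5 + 1)**2)*sqrt(v) = (-2 + 6**2)*sqrt(v) = (-2 + 36)*sqrt(v) = 34*sqrt(v))
47*137 + H(f(C(0), -5)) = 47*137 + 34*sqrt(-1) = 6439 + 34*I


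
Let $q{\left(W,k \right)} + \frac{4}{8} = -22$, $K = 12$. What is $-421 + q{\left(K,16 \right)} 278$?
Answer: $-6676$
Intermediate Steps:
$q{\left(W,k \right)} = - \frac{45}{2}$ ($q{\left(W,k \right)} = - \frac{1}{2} - 22 = - \frac{45}{2}$)
$-421 + q{\left(K,16 \right)} 278 = -421 - 6255 = -6676$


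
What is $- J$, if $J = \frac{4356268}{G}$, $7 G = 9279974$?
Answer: $- \frac{15246938}{4639987} \approx -3.286$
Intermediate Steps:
$G = \frac{9279974}{7}$ ($G = \frac{1}{7} \cdot 9279974 = \frac{9279974}{7} \approx 1.3257 \cdot 10^{6}$)
$J = \frac{15246938}{4639987}$ ($J = \frac{4356268}{\frac{9279974}{7}} = 4356268 \cdot \frac{7}{9279974} = \frac{15246938}{4639987} \approx 3.286$)
$- J = \left(-1\right) \frac{15246938}{4639987} = - \frac{15246938}{4639987}$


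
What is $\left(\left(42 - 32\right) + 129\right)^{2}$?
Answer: $19321$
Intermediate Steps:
$\left(\left(42 - 32\right) + 129\right)^{2} = \left(10 + 129\right)^{2} = 139^{2} = 19321$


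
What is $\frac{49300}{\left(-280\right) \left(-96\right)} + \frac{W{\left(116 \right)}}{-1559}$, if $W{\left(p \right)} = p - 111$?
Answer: $\frac{3836215}{2095296} \approx 1.8309$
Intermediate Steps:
$W{\left(p \right)} = -111 + p$
$\frac{49300}{\left(-280\right) \left(-96\right)} + \frac{W{\left(116 \right)}}{-1559} = \frac{49300}{\left(-280\right) \left(-96\right)} + \frac{-111 + 116}{-1559} = \frac{49300}{26880} + 5 \left(- \frac{1}{1559}\right) = 49300 \cdot \frac{1}{26880} - \frac{5}{1559} = \frac{2465}{1344} - \frac{5}{1559} = \frac{3836215}{2095296}$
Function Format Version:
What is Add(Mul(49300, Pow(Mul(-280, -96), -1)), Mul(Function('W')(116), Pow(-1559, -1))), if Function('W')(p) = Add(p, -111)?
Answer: Rational(3836215, 2095296) ≈ 1.8309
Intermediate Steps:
Function('W')(p) = Add(-111, p)
Add(Mul(49300, Pow(Mul(-280, -96), -1)), Mul(Function('W')(116), Pow(-1559, -1))) = Add(Mul(49300, Pow(Mul(-280, -96), -1)), Mul(Add(-111, 116), Pow(-1559, -1))) = Add(Mul(49300, Pow(26880, -1)), Mul(5, Rational(-1, 1559))) = Add(Mul(49300, Rational(1, 26880)), Rational(-5, 1559)) = Add(Rational(2465, 1344), Rational(-5, 1559)) = Rational(3836215, 2095296)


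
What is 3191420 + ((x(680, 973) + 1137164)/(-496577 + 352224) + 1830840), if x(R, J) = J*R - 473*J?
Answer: 724976959205/144353 ≈ 5.0222e+6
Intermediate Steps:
x(R, J) = -473*J + J*R
3191420 + ((x(680, 973) + 1137164)/(-496577 + 352224) + 1830840) = 3191420 + ((973*(-473 + 680) + 1137164)/(-496577 + 352224) + 1830840) = 3191420 + ((973*207 + 1137164)/(-144353) + 1830840) = 3191420 + ((201411 + 1137164)*(-1/144353) + 1830840) = 3191420 + (1338575*(-1/144353) + 1830840) = 3191420 + (-1338575/144353 + 1830840) = 3191420 + 264285907945/144353 = 724976959205/144353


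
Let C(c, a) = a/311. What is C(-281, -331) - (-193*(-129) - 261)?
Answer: -7662127/311 ≈ -24637.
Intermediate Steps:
C(c, a) = a/311 (C(c, a) = a*(1/311) = a/311)
C(-281, -331) - (-193*(-129) - 261) = (1/311)*(-331) - (-193*(-129) - 261) = -331/311 - (24897 - 261) = -331/311 - 1*24636 = -331/311 - 24636 = -7662127/311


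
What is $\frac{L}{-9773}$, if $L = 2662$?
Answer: $- \frac{2662}{9773} \approx -0.27238$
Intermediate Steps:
$\frac{L}{-9773} = \frac{2662}{-9773} = 2662 \left(- \frac{1}{9773}\right) = - \frac{2662}{9773}$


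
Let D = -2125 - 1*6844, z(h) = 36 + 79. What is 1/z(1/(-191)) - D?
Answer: 1031436/115 ≈ 8969.0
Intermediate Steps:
z(h) = 115
D = -8969 (D = -2125 - 6844 = -8969)
1/z(1/(-191)) - D = 1/115 - 1*(-8969) = 1/115 + 8969 = 1031436/115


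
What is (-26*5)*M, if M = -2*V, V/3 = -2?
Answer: -1560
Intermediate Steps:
V = -6 (V = 3*(-2) = -6)
M = 12 (M = -2*(-6) = 12)
(-26*5)*M = -26*5*12 = -130*12 = -1560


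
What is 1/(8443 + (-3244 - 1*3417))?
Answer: 1/1782 ≈ 0.00056117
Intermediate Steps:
1/(8443 + (-3244 - 1*3417)) = 1/(8443 + (-3244 - 3417)) = 1/(8443 - 6661) = 1/1782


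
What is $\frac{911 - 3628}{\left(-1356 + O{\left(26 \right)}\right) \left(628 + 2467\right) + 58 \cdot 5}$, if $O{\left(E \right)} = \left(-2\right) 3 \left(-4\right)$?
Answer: $\frac{247}{374750} \approx 0.00065911$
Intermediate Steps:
$O{\left(E \right)} = 24$ ($O{\left(E \right)} = \left(-6\right) \left(-4\right) = 24$)
$\frac{911 - 3628}{\left(-1356 + O{\left(26 \right)}\right) \left(628 + 2467\right) + 58 \cdot 5} = \frac{911 - 3628}{\left(-1356 + 24\right) \left(628 + 2467\right) + 58 \cdot 5} = - \frac{2717}{\left(-1332\right) 3095 + 290} = - \frac{2717}{-4122540 + 290} = - \frac{2717}{-4122250} = \left(-2717\right) \left(- \frac{1}{4122250}\right) = \frac{247}{374750}$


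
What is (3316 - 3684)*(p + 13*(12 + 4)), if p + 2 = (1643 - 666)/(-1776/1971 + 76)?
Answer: -994145468/12335 ≈ -80596.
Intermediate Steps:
p = 543209/49340 (p = -2 + (1643 - 666)/(-1776/1971 + 76) = -2 + 977/(-1776*1/1971 + 76) = -2 + 977/(-592/657 + 76) = -2 + 977/(49340/657) = -2 + 977*(657/49340) = -2 + 641889/49340 = 543209/49340 ≈ 11.010)
(3316 - 3684)*(p + 13*(12 + 4)) = (3316 - 3684)*(543209/49340 + 13*(12 + 4)) = -368*(543209/49340 + 13*16) = -368*(543209/49340 + 208) = -368*10805929/49340 = -994145468/12335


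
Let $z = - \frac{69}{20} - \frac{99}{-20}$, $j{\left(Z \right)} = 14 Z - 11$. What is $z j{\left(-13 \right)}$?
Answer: $- \frac{579}{2} \approx -289.5$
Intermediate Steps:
$j{\left(Z \right)} = -11 + 14 Z$
$z = \frac{3}{2}$ ($z = \left(-69\right) \frac{1}{20} - - \frac{99}{20} = - \frac{69}{20} + \frac{99}{20} = \frac{3}{2} \approx 1.5$)
$z j{\left(-13 \right)} = \frac{3 \left(-11 + 14 \left(-13\right)\right)}{2} = \frac{3 \left(-11 - 182\right)}{2} = \frac{3}{2} \left(-193\right) = - \frac{579}{2}$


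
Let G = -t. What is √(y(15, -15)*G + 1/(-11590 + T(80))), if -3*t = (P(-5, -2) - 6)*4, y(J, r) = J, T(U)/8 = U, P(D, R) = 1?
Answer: I*√479610438/2190 ≈ 10.0*I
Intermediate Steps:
T(U) = 8*U
t = 20/3 (t = -(1 - 6)*4/3 = -(-5)*4/3 = -⅓*(-20) = 20/3 ≈ 6.6667)
G = -20/3 (G = -1*20/3 = -20/3 ≈ -6.6667)
√(y(15, -15)*G + 1/(-11590 + T(80))) = √(15*(-20/3) + 1/(-11590 + 8*80)) = √(-100 + 1/(-11590 + 640)) = √(-100 + 1/(-10950)) = √(-100 - 1/10950) = √(-1095001/10950) = I*√479610438/2190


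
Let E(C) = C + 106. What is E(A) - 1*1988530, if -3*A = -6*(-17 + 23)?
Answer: -1988412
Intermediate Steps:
A = 12 (A = -(-2)*(-17 + 23) = -(-2)*6 = -⅓*(-36) = 12)
E(C) = 106 + C
E(A) - 1*1988530 = (106 + 12) - 1*1988530 = 118 - 1988530 = -1988412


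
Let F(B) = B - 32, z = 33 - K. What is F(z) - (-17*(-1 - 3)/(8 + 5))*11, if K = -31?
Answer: -332/13 ≈ -25.538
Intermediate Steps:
z = 64 (z = 33 - 1*(-31) = 33 + 31 = 64)
F(B) = -32 + B
F(z) - (-17*(-1 - 3)/(8 + 5))*11 = (-32 + 64) - (-17*(-1 - 3)/(8 + 5))*11 = 32 - (-(-68)/13)*11 = 32 - (-17*(-4/13))*11 = 32 - 68*11/13 = 32 - 1*748/13 = 32 - 748/13 = -332/13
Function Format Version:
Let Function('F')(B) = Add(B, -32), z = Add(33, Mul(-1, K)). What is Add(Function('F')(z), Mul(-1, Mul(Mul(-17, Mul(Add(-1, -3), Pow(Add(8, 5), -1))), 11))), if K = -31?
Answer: Rational(-332, 13) ≈ -25.538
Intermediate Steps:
z = 64 (z = Add(33, Mul(-1, -31)) = Add(33, 31) = 64)
Function('F')(B) = Add(-32, B)
Add(Function('F')(z), Mul(-1, Mul(Mul(-17, Mul(Add(-1, -3), Pow(Add(8, 5), -1))), 11))) = Add(Add(-32, 64), Mul(-1, Mul(Mul(-17, Mul(Add(-1, -3), Pow(Add(8, 5), -1))), 11))) = Add(32, Mul(-1, Mul(Mul(-17, Mul(-4, Pow(13, -1))), 11))) = Add(32, Mul(-1, Mul(Mul(-17, Mul(-4, Rational(1, 13))), 11))) = Add(32, Mul(-1, Mul(Mul(-17, Rational(-4, 13)), 11))) = Add(32, Mul(-1, Mul(Rational(68, 13), 11))) = Add(32, Mul(-1, Rational(748, 13))) = Add(32, Rational(-748, 13)) = Rational(-332, 13)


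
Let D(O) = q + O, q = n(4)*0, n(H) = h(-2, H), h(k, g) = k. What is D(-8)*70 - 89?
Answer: -649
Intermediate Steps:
n(H) = -2
q = 0 (q = -2*0 = 0)
D(O) = O (D(O) = 0 + O = O)
D(-8)*70 - 89 = -8*70 - 89 = -560 - 89 = -649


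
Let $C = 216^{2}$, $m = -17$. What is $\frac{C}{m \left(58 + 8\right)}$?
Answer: $- \frac{7776}{187} \approx -41.583$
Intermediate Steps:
$C = 46656$
$\frac{C}{m \left(58 + 8\right)} = \frac{46656}{\left(-17\right) \left(58 + 8\right)} = \frac{46656}{\left(-17\right) 66} = \frac{46656}{-1122} = 46656 \left(- \frac{1}{1122}\right) = - \frac{7776}{187}$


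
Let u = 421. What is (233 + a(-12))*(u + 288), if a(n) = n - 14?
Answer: 146763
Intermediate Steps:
a(n) = -14 + n
(233 + a(-12))*(u + 288) = (233 + (-14 - 12))*(421 + 288) = (233 - 26)*709 = 207*709 = 146763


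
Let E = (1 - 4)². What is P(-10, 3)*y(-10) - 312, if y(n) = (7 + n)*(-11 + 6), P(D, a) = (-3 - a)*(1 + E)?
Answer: -1212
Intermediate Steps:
E = 9 (E = (-3)² = 9)
P(D, a) = -30 - 10*a (P(D, a) = (-3 - a)*(1 + 9) = (-3 - a)*10 = -30 - 10*a)
y(n) = -35 - 5*n (y(n) = (7 + n)*(-5) = -35 - 5*n)
P(-10, 3)*y(-10) - 312 = (-30 - 10*3)*(-35 - 5*(-10)) - 312 = (-30 - 30)*(-35 + 50) - 312 = -60*15 - 312 = -900 - 312 = -1212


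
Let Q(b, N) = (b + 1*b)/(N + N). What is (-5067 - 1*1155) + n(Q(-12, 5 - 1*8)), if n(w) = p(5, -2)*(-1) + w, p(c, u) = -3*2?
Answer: -6212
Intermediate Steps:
p(c, u) = -6
Q(b, N) = b/N (Q(b, N) = (b + b)/((2*N)) = (2*b)*(1/(2*N)) = b/N)
n(w) = 6 + w (n(w) = -6*(-1) + w = 6 + w)
(-5067 - 1*1155) + n(Q(-12, 5 - 1*8)) = (-5067 - 1*1155) + (6 - 12/(5 - 1*8)) = (-5067 - 1155) + (6 - 12/(5 - 8)) = -6222 + (6 - 12/(-3)) = -6222 + (6 - 12*(-⅓)) = -6222 + (6 + 4) = -6222 + 10 = -6212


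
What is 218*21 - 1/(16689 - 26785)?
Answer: 46219489/10096 ≈ 4578.0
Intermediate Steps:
218*21 - 1/(16689 - 26785) = 4578 - 1/(-10096) = 4578 - 1*(-1/10096) = 4578 + 1/10096 = 46219489/10096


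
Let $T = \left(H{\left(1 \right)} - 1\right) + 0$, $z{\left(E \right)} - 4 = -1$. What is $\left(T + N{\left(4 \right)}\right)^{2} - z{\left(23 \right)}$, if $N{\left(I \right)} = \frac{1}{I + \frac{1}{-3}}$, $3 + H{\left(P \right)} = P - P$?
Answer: $\frac{1318}{121} \approx 10.893$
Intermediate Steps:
$z{\left(E \right)} = 3$ ($z{\left(E \right)} = 4 - 1 = 3$)
$H{\left(P \right)} = -3$ ($H{\left(P \right)} = -3 + \left(P - P\right) = -3 + 0 = -3$)
$N{\left(I \right)} = \frac{1}{- \frac{1}{3} + I}$ ($N{\left(I \right)} = \frac{1}{I - \frac{1}{3}} = \frac{1}{- \frac{1}{3} + I}$)
$T = -4$ ($T = \left(-3 - 1\right) + 0 = -4 + 0 = -4$)
$\left(T + N{\left(4 \right)}\right)^{2} - z{\left(23 \right)} = \left(-4 + \frac{3}{-1 + 3 \cdot 4}\right)^{2} - 3 = \left(-4 + \frac{3}{-1 + 12}\right)^{2} - 3 = \left(-4 + \frac{3}{11}\right)^{2} - 3 = \left(- \frac{41}{11}\right)^{2} - 3 = \frac{1681}{121} - 3 = \frac{1318}{121}$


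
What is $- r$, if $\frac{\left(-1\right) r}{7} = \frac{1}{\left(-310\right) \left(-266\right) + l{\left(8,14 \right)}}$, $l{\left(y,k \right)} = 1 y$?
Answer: $\frac{7}{82468} \approx 8.4881 \cdot 10^{-5}$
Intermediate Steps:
$l{\left(y,k \right)} = y$
$r = - \frac{7}{82468}$ ($r = - \frac{7}{\left(-310\right) \left(-266\right) + 8} = - \frac{7}{82460 + 8} = - \frac{7}{82468} \approx -8.4881 \cdot 10^{-5}$)
$- r = \left(-1\right) \left(- \frac{7}{82468}\right) = \frac{7}{82468}$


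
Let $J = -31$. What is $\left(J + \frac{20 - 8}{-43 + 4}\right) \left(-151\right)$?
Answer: $\frac{61457}{13} \approx 4727.5$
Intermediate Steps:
$\left(J + \frac{20 - 8}{-43 + 4}\right) \left(-151\right) = \left(-31 + \frac{20 - 8}{-43 + 4}\right) \left(-151\right) = \left(-31 + \frac{12}{-39}\right) \left(-151\right) = \left(-31 + 12 \left(- \frac{1}{39}\right)\right) \left(-151\right) = \left(-31 - \frac{4}{13}\right) \left(-151\right) = \left(- \frac{407}{13}\right) \left(-151\right) = \frac{61457}{13}$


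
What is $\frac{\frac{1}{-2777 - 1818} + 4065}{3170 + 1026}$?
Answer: $\frac{9339337}{9640310} \approx 0.96878$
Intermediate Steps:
$\frac{\frac{1}{-2777 - 1818} + 4065}{3170 + 1026} = \frac{\frac{1}{-4595} + 4065}{4196} = \left(- \frac{1}{4595} + 4065\right) \frac{1}{4196} = \frac{18678674}{4595} \cdot \frac{1}{4196} = \frac{9339337}{9640310}$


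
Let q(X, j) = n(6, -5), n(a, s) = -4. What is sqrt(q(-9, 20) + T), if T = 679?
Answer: 15*sqrt(3) ≈ 25.981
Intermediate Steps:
q(X, j) = -4
sqrt(q(-9, 20) + T) = sqrt(-4 + 679) = sqrt(675) = 15*sqrt(3)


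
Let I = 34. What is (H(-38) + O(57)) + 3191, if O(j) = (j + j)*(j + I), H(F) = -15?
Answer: 13550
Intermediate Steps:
O(j) = 2*j*(34 + j) (O(j) = (j + j)*(j + 34) = (2*j)*(34 + j) = 2*j*(34 + j))
(H(-38) + O(57)) + 3191 = (-15 + 2*57*(34 + 57)) + 3191 = (-15 + 2*57*91) + 3191 = (-15 + 10374) + 3191 = 10359 + 3191 = 13550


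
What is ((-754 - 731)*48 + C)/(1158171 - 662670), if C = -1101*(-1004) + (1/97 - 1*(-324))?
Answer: 100341457/48063597 ≈ 2.0877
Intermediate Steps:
C = 107255617/97 (C = 1105404 + (1/97 + 324) = 1105404 + 31429/97 = 107255617/97 ≈ 1.1057e+6)
((-754 - 731)*48 + C)/(1158171 - 662670) = ((-754 - 731)*48 + 107255617/97)/(1158171 - 662670) = (-1485*48 + 107255617/97)/495501 = (-71280 + 107255617/97)*(1/495501) = (100341457/97)*(1/495501) = 100341457/48063597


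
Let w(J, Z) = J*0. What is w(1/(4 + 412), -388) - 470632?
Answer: -470632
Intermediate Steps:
w(J, Z) = 0
w(1/(4 + 412), -388) - 470632 = 0 - 470632 = -470632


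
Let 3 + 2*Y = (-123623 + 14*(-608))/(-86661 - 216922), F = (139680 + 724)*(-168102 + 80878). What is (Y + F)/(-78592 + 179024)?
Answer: -3717859111600475/30489447856 ≈ -1.2194e+5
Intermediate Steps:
F = -12246598496 (F = 140404*(-87224) = -12246598496)
Y = -389307/303583 (Y = -3/2 + ((-123623 + 14*(-608))/(-86661 - 216922))/2 = -3/2 + ((-123623 - 8512)/(-303583))/2 = -3/2 + (-132135*(-1/303583))/2 = -3/2 + (½)*(132135/303583) = -3/2 + 132135/607166 = -389307/303583 ≈ -1.2824)
(Y + F)/(-78592 + 179024) = (-389307/303583 - 12246598496)/(-78592 + 179024) = -3717859111600475/303583/100432 = -3717859111600475/303583*1/100432 = -3717859111600475/30489447856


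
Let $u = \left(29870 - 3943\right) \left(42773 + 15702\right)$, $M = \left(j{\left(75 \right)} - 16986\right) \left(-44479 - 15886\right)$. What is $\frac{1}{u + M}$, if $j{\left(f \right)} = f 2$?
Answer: $\frac{1}{2532386465} \approx 3.9488 \cdot 10^{-10}$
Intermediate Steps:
$j{\left(f \right)} = 2 f$
$M = 1016305140$ ($M = \left(2 \cdot 75 - 16986\right) \left(-44479 - 15886\right) = \left(150 - 16986\right) \left(-60365\right) = \left(-16836\right) \left(-60365\right) = 1016305140$)
$u = 1516081325$ ($u = 25927 \cdot 58475 = 1516081325$)
$\frac{1}{u + M} = \frac{1}{1516081325 + 1016305140} = \frac{1}{2532386465}$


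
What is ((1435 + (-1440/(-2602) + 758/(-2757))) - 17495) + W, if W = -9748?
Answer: -92568606574/3586857 ≈ -25808.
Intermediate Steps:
((1435 + (-1440/(-2602) + 758/(-2757))) - 17495) + W = ((1435 + (-1440/(-2602) + 758/(-2757))) - 17495) - 9748 = ((1435 + (-1440*(-1/2602) + 758*(-1/2757))) - 17495) - 9748 = ((1435 + (720/1301 - 758/2757)) - 17495) - 9748 = ((1435 + 998882/3586857) - 17495) - 9748 = (5148138677/3586857 - 17495) - 9748 = -57603924538/3586857 - 9748 = -92568606574/3586857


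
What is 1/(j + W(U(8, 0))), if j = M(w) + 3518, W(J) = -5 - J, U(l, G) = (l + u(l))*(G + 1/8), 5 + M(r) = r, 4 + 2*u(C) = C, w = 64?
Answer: 4/14283 ≈ 0.00028005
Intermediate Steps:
u(C) = -2 + C/2
M(r) = -5 + r
U(l, G) = (-2 + 3*l/2)*(1/8 + G) (U(l, G) = (l + (-2 + l/2))*(G + 1/8) = (-2 + 3*l/2)*(G + 1/8) = (-2 + 3*l/2)*(1/8 + G))
j = 3577 (j = (-5 + 64) + 3518 = 59 + 3518 = 3577)
1/(j + W(U(8, 0))) = 1/(3577 + (-5 - (-1/4 - 2*0 + (3/16)*8 + (3/2)*0*8))) = 1/(3577 + (-5 - (-1/4 + 0 + 3/2 + 0))) = 1/(3577 + (-5 - 1*5/4)) = 1/(3577 + (-5 - 5/4)) = 1/(3577 - 25/4) = 1/(14283/4) = 4/14283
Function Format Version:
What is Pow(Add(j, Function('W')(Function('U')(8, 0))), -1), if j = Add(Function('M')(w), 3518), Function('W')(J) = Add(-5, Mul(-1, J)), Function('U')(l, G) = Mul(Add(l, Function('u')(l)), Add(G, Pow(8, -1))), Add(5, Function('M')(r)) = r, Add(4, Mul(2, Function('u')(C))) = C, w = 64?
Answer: Rational(4, 14283) ≈ 0.00028005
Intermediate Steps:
Function('u')(C) = Add(-2, Mul(Rational(1, 2), C))
Function('M')(r) = Add(-5, r)
Function('U')(l, G) = Mul(Add(-2, Mul(Rational(3, 2), l)), Add(Rational(1, 8), G)) (Function('U')(l, G) = Mul(Add(l, Add(-2, Mul(Rational(1, 2), l))), Add(G, Pow(8, -1))) = Mul(Add(-2, Mul(Rational(3, 2), l)), Add(G, Rational(1, 8))) = Mul(Add(-2, Mul(Rational(3, 2), l)), Add(Rational(1, 8), G)))
j = 3577 (j = Add(Add(-5, 64), 3518) = Add(59, 3518) = 3577)
Pow(Add(j, Function('W')(Function('U')(8, 0))), -1) = Pow(Add(3577, Add(-5, Mul(-1, Add(Rational(-1, 4), Mul(-2, 0), Mul(Rational(3, 16), 8), Mul(Rational(3, 2), 0, 8))))), -1) = Pow(Add(3577, Add(-5, Mul(-1, Add(Rational(-1, 4), 0, Rational(3, 2), 0)))), -1) = Pow(Add(3577, Add(-5, Mul(-1, Rational(5, 4)))), -1) = Pow(Add(3577, Add(-5, Rational(-5, 4))), -1) = Pow(Add(3577, Rational(-25, 4)), -1) = Pow(Rational(14283, 4), -1) = Rational(4, 14283)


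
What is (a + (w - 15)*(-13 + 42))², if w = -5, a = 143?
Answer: 190969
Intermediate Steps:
(a + (w - 15)*(-13 + 42))² = (143 + (-5 - 15)*(-13 + 42))² = (143 - 20*29)² = (143 - 580)² = (-437)² = 190969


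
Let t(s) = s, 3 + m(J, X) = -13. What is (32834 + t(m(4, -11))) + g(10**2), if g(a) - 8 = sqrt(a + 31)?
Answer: 32826 + sqrt(131) ≈ 32837.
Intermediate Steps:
m(J, X) = -16 (m(J, X) = -3 - 13 = -16)
g(a) = 8 + sqrt(31 + a) (g(a) = 8 + sqrt(a + 31) = 8 + sqrt(31 + a))
(32834 + t(m(4, -11))) + g(10**2) = (32834 - 16) + (8 + sqrt(31 + 10**2)) = 32818 + (8 + sqrt(31 + 100)) = 32818 + (8 + sqrt(131)) = 32826 + sqrt(131)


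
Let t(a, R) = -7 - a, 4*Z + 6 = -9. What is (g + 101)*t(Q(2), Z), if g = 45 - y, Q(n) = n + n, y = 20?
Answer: -1386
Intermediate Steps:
Z = -15/4 (Z = -3/2 + (¼)*(-9) = -3/2 - 9/4 = -15/4 ≈ -3.7500)
Q(n) = 2*n
g = 25 (g = 45 - 1*20 = 45 - 20 = 25)
(g + 101)*t(Q(2), Z) = (25 + 101)*(-7 - 2*2) = 126*(-7 - 1*4) = 126*(-7 - 4) = 126*(-11) = -1386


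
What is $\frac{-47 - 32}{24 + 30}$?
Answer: $- \frac{79}{54} \approx -1.463$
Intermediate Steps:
$\frac{-47 - 32}{24 + 30} = \frac{-47 - 32}{54} = \left(-47 - 32\right) \frac{1}{54} = \left(-79\right) \frac{1}{54} = - \frac{79}{54}$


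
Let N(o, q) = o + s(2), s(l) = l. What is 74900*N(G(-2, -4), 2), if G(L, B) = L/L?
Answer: 224700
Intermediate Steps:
G(L, B) = 1
N(o, q) = 2 + o (N(o, q) = o + 2 = 2 + o)
74900*N(G(-2, -4), 2) = 74900*(2 + 1) = 74900*3 = 224700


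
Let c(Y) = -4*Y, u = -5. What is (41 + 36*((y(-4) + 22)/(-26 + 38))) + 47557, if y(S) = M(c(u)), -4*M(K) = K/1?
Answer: 47649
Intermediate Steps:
M(K) = -K/4 (M(K) = -K/(4*1) = -K/4)
y(S) = -5 (y(S) = -(-1)*(-5) = -1/4*20 = -5)
(41 + 36*((y(-4) + 22)/(-26 + 38))) + 47557 = (41 + 36*((-5 + 22)/(-26 + 38))) + 47557 = (41 + 36*(17/12)) + 47557 = (41 + 51) + 47557 = 92 + 47557 = 47649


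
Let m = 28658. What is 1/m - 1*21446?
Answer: -614599467/28658 ≈ -21446.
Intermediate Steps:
1/m - 1*21446 = 1/28658 - 1*21446 = 1/28658 - 21446 = -614599467/28658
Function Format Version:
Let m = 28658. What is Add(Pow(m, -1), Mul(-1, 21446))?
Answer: Rational(-614599467, 28658) ≈ -21446.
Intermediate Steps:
Add(Pow(m, -1), Mul(-1, 21446)) = Add(Pow(28658, -1), Mul(-1, 21446)) = Add(Rational(1, 28658), -21446) = Rational(-614599467, 28658)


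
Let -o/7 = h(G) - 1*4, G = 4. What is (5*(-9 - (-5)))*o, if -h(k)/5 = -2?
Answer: 840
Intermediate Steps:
h(k) = 10 (h(k) = -5*(-2) = 10)
o = -42 (o = -7*(10 - 1*4) = -7*(10 - 4) = -7*6 = -42)
(5*(-9 - (-5)))*o = (5*(-9 - (-5)))*(-42) = (5*(-9 - 1*(-5)))*(-42) = (5*(-9 + 5))*(-42) = (5*(-4))*(-42) = -20*(-42) = 840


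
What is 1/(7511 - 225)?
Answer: 1/7286 ≈ 0.00013725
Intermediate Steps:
1/(7511 - 225) = 1/7286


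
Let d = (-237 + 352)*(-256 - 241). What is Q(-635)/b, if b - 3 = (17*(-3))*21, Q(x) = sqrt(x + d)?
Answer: -I*sqrt(57790)/1068 ≈ -0.22509*I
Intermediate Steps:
d = -57155 (d = 115*(-497) = -57155)
Q(x) = sqrt(-57155 + x) (Q(x) = sqrt(x - 57155) = sqrt(-57155 + x))
b = -1068 (b = 3 + (17*(-3))*21 = 3 - 51*21 = 3 - 1071 = -1068)
Q(-635)/b = sqrt(-57155 - 635)/(-1068) = sqrt(-57790)*(-1/1068) = (I*sqrt(57790))*(-1/1068) = -I*sqrt(57790)/1068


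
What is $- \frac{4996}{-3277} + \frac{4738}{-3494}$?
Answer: $\frac{964799}{5724919} \approx 0.16853$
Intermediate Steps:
$- \frac{4996}{-3277} + \frac{4738}{-3494} = \left(-4996\right) \left(- \frac{1}{3277}\right) + 4738 \left(- \frac{1}{3494}\right) = \frac{4996}{3277} - \frac{2369}{1747} = \frac{964799}{5724919}$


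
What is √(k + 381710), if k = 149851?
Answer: √531561 ≈ 729.08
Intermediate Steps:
√(k + 381710) = √(149851 + 381710) = √531561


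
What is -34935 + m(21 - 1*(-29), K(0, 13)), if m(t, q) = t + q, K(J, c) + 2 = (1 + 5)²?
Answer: -34851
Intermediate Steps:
K(J, c) = 34 (K(J, c) = -2 + (1 + 5)² = -2 + 6² = -2 + 36 = 34)
m(t, q) = q + t
-34935 + m(21 - 1*(-29), K(0, 13)) = -34935 + (34 + (21 - 1*(-29))) = -34935 + (34 + (21 + 29)) = -34935 + (34 + 50) = -34935 + 84 = -34851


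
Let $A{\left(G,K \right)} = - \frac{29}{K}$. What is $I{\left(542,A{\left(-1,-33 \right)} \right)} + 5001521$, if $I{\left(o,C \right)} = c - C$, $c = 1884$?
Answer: $\frac{165112336}{33} \approx 5.0034 \cdot 10^{6}$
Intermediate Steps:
$I{\left(o,C \right)} = 1884 - C$
$I{\left(542,A{\left(-1,-33 \right)} \right)} + 5001521 = \left(1884 - - \frac{29}{-33}\right) + 5001521 = \left(1884 - \left(-29\right) \left(- \frac{1}{33}\right)\right) + 5001521 = \left(1884 - \frac{29}{33}\right) + 5001521 = \frac{62143}{33} + 5001521 = \frac{165112336}{33}$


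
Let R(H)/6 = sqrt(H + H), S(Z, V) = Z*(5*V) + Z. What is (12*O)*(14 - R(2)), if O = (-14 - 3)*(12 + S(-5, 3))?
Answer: 27744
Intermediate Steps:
S(Z, V) = Z + 5*V*Z (S(Z, V) = 5*V*Z + Z = Z + 5*V*Z)
R(H) = 6*sqrt(2)*sqrt(H) (R(H) = 6*sqrt(H + H) = 6*sqrt(2*H) = 6*(sqrt(2)*sqrt(H)) = 6*sqrt(2)*sqrt(H))
O = 1156 (O = (-14 - 3)*(12 - 5*(1 + 5*3)) = -17*(12 - 5*(1 + 15)) = -17*(12 - 5*16) = -17*(12 - 80) = -17*(-68) = 1156)
(12*O)*(14 - R(2)) = (12*1156)*(14 - 6*sqrt(2)*sqrt(2)) = 13872*(14 - 1*12) = 13872*(14 - 12) = 13872*2 = 27744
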